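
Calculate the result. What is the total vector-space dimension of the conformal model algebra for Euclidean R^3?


The conformal model of R^3 uses Cl(4,1): the 3 Euclidean generators plus two extra orthogonal generators e+ (e+^2 = +1) and e- (e-^2 = -1), from which the null vectors e0, einf are built.
Number of generators m = 3 + 2 = 5.
dim Cl(p,q) = 2^m = 2^5 = 32


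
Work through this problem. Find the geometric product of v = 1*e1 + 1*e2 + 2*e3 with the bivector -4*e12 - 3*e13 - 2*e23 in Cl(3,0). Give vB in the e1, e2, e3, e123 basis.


vB has grade-1 (vector) and grade-3 (trivector) parts: vB = (v _| B) + (v ^ B).
Vector part <vB>_1:
  e1: -v2*b12 - v3*b13 = -(1)*(-4) - (2)*(-3) = 10
  e2: v1*b12 - v3*b23 = (1)*(-4) - (2)*(-2) = 0
  e3: v1*b13 + v2*b23 = (1)*(-3) + (1)*(-2) = -5
Trivector part <vB>_3:
  e123: v1*b23 - v2*b13 + v3*b12 = (1)*(-2) - (1)*(-3) + (2)*(-4) = -7
vB = 10*e1 + 0*e2 - 5*e3 - 7*e123


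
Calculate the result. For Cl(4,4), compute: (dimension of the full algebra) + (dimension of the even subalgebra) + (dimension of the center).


n = 4 + 4 = 8
Total dim = 2^8 = 256
Even subalgebra dim = 2^7 = 128
n is even, so center dim = 1
Sum = 256 + 128 + 1 = 385


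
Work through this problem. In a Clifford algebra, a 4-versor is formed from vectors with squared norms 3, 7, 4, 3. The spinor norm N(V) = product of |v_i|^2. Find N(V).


Spinor norm N(V) = |v1|^2 * |v2|^2 * ... * |v4|^2
= 3 * 7 * 4 * 3
Running product: 3, 21, 84, 252
N(V) = 252


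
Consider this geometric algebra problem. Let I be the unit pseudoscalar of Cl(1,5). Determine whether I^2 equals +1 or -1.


The pseudoscalar I = e1...e_n (product of all n generators) of Cl(p,q) satisfies I^2 = (-1)^(q + n(n-1)/2).
p = 1, q = 5, n = p + q = 6
n(n-1)/2 = 6 * 5 / 2 = 15
Exponent = q + n(n-1)/2 = 5 + 15 = 20
I^2 = (-1)^20 = +1


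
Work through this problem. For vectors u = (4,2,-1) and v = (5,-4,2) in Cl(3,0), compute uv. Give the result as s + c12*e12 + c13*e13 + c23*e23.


In Cl(3,0): e_i^2 = 1, e_ie_j = -e_je_i for i != j.
Scalar part = u . v = 4*5 + 2*(-4) + (-1)*2
= 20 + (-8) + (-2) = 10
e12 coeff = 4*(-4) - 2*5 = -16 - 10 = -26
e13 coeff = 4*2 - (-1)*5 = 8 - (-5) = 13
e23 coeff = 2*2 - (-1)*(-4) = 4 - 4 = 0
uv = 10 - 26*e12 + 13*e13 + 0*e23


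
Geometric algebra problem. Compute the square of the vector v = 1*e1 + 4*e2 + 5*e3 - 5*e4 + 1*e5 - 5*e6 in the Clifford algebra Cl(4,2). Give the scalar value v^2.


v^2 = sum of c_i^2 * e_i^2
Positive signature terms (e_i^2 = +1): 1^2 + 4^2 + 5^2 + (-5)^2 = 67
Negative signature terms (e_j^2 = -1): 1^2 + (-5)^2 = 26
v^2 = 67 - 26 = 41


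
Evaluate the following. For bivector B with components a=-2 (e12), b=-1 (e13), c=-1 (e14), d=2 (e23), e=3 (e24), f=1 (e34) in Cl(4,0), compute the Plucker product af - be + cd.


Plucker relation: af - be + cd
a*f = (-2)*1 = -2
b*e = (-1)*3 = -3
c*d = (-1)*2 = -2
af - be + cd = -2 - (-3) + (-2)
= -1


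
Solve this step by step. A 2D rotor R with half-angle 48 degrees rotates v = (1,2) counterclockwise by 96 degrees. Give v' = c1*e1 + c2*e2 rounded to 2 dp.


Rotor R = cos(48deg) - sin(48deg)*e12
Rotation angle theta = 2 * 48 = 96 degrees
v' = R*v*~R rotates v by theta.
cos(96deg) = -0.1045, sin(96deg) = 0.9945
v'_1 = 1*cos(96deg) - 2*sin(96deg)
= 1*(-0.1045) - 2*0.9945
= -2.09
v'_2 = 1*sin(96deg) + 2*cos(96deg)
= 1*0.9945 + 2*(-0.1045)
= 0.79
v' = -2.09*e1 + 0.79*e2


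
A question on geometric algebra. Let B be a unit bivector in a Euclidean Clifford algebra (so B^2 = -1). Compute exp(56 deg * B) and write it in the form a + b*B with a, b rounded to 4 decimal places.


For a unit bivector B with B^2 = -1, the exponential series gives
e^(theta*B) = cos(theta) + sin(theta)*B (the GA analogue of Euler's formula).
theta = 56 degrees = 0.977384 rad
cos(56 deg) = 0.5592
sin(56 deg) = 0.8290
exp(theta*B) = 0.5592 + 0.8290*B


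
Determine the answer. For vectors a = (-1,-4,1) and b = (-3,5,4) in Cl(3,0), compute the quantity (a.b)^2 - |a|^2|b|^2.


a . b = (-1)*(-3) + (-4)*5 + 1*4
= 3 + (-20) + 4 = -13
|a|^2 = (-1)^2 + (-4)^2 + 1^2 = 18
|b|^2 = (-3)^2 + 5^2 + 4^2 = 50
(a.b)^2 = (-13)^2 = 169
|a|^2 * |b|^2 = 18 * 50 = 900
Result = 169 - 900 = -731


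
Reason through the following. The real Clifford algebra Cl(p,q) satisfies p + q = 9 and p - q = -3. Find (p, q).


We need p + q = 9 and p - q = -3.
Adding: 2p = 9 + (-3) = 6, so p = 3.
Then q = 9 - 3 = 6.
(p, q) = (3, 6)


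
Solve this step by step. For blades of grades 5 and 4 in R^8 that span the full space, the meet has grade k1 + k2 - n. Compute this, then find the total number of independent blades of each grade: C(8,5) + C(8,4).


Meet grade = grade(A) + grade(B) - n
= 5 + 4 - 8 = 1
C(8,5) = 56
C(8,4) = 70
dim_A + dim_B = 56 + 70 = 126


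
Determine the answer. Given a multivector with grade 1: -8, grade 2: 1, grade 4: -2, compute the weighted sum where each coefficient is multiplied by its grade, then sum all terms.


Grade-weighted sum = sum of grade_k * coefficient_k
1*(-8) = -8
2*1 = 2
4*(-2) = -8
Total = -8 + 2 + (-8) = -14


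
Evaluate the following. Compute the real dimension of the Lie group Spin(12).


Spin(n) double-covers SO(n); both have Lie algebra so(n) of dimension n(n-1)/2.
n = 12
n(n-1) = 12 * 11 = 132
dim Spin(12) = 132/2 = 66


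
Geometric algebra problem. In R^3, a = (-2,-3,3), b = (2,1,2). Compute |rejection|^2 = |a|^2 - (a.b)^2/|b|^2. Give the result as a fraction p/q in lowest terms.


|a|^2 = (-2)^2 + (-3)^2 + 3^2 = 22
|b|^2 = 2^2 + 1^2 + 2^2 = 9
a . b = (-2)*2 + (-3)*1 + 3*2 = -1
(a.b)^2 = (-1)^2 = 1
|rej|^2 = 22 - 1/9
= (198 - 1)/9
= 197/9
In lowest terms: 197/9


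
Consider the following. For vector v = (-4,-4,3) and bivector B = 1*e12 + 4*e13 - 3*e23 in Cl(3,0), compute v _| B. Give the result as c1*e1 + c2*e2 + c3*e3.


Left contraction v _| B = <vB>_1 (grade-1 part of the geometric product vB).
Using e1_|e12 = e2, e2_|e12 = -e1, e1_|e13 = e3, e3_|e13 = -e1, e2_|e23 = e3, e3_|e23 = -e2:
e1 coeff: -v2*b12 - v3*b13 = -(-4)*(1) - (3)*(4) = -8
e2 coeff: v1*b12 - v3*b23 = (-4)*(1) - (3)*(-3) = 5
e3 coeff: v1*b13 + v2*b23 = (-4)*(4) + (-4)*(-3) = -4
v _| B = -8*e1 + 5*e2 - 4*e3


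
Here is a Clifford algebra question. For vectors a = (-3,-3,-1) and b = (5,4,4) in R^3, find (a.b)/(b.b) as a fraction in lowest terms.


Projection coefficient = (a . b) / (b . b)
a . b = (-3)*5 + (-3)*4 + (-1)*4
= -15 + (-12) + (-4) = -31
b . b = 5^2 + 4^2 + 4^2
= 25 + 16 + 16 = 57
Coefficient = -31/57
In lowest terms: -31/57


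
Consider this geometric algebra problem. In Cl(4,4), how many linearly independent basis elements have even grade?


Even subalgebra dimension = 2^(n-1)
n = 4 + 4 = 8
2^(8 - 1) = 2^7 = 128
Verification: sum of C(8,k) for even k = 1 + 28 + 70 + 28 + 1 = 128
Result = 128


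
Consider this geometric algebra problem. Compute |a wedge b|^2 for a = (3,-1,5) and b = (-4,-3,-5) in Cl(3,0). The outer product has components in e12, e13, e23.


a wedge b = (a1*b2 - a2*b1)*e12 + (a1*b3 - a3*b1)*e13 + (a2*b3 - a3*b2)*e23
e12 coeff: 3*(-3) - (-1)*(-4) = -9 - 4 = -13
e13 coeff: 3*(-5) - 5*(-4) = -15 - (-20) = 5
e23 coeff: (-1)*(-5) - 5*(-3) = 5 - (-15) = 20
|a wedge b|^2 = (-13)^2 + 5^2 + 20^2
= 169 + 25 + 400
= 594


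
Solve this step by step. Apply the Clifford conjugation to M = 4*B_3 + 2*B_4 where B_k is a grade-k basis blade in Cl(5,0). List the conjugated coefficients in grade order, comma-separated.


Clifford conjugate sign for grade k: (-1)^(k(k+1)/2)
Grade 3: (-1)^(3*4/2) = (-1)^6 = 1, coeff 4 -> 4
Grade 4: (-1)^(4*5/2) = (-1)^10 = 1, coeff 2 -> 2
Conjugated coefficients: 4, 2


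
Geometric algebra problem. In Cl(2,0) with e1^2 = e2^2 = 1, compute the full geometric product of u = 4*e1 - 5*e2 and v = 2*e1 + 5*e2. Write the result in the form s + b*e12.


Expand: (4*e1 - 5*e2)(2*e1 + 5*e2)
= 4*2*e1e1 + 4*5*e1e2 + (-5)*2*e2e1 + (-5)*5*e2e2
Using e1^2 = e2^2 = 1, e2e1 = -e1e2:
Scalar part s = 4*2 + (-5)*5 = 8 + (-25) = -17
Bivector part b = 4*5 - (-5)*2 = 20 - (-10) = 30
uv = -17 + 30*e12


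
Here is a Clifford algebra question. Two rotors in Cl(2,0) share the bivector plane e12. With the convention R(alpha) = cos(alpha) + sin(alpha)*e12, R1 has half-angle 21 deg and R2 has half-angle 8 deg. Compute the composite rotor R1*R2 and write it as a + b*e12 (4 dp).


Same-plane rotors commute and their half-angles add:
R1*R2 = cos(a1 + a2) + sin(a1 + a2)*e12.
a1 + a2 = 21 + 8 = 29 deg
cos(29 deg) = 0.8746
sin(29 deg) = 0.4848
R1*R2 = 0.8746 + 0.4848*e12


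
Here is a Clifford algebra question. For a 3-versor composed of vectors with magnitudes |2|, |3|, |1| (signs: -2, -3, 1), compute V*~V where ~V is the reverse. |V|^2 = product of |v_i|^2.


Each vector v_i has |v_i|^2 = s_i^2
Squared scales: (-2)^2 = 4, (-3)^2 = 9, 1^2 = 1
|V|^2 = 4 * 9 * 1
= 36


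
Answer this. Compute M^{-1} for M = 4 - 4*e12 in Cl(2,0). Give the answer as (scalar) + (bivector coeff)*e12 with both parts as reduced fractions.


M = 4 - 4*e12, where e12^2 = -1.
Since M commutes with its reverse ~M = a - b*e12, M * ~M = a^2 - b^2*e12^2 = a^2 + b^2.
So M^{-1} = ~M / (a^2 + b^2) = (a - b*e12)/(a^2 + b^2).
a^2 + b^2 = 16 + 16 = 32
Scalar part = 4/32 = 1/8
Bivector coeff = 4/32 = 1/8
M^{-1} = 1/8 + 1/8*e12


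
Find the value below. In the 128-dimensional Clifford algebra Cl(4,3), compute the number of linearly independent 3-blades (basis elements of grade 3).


Number of grade-k basis blades in Cl(p,q) with n = p + q is C(n, k).
n = 4 + 3 = 7
C(7, 3) = 7! / (3! * 4!)
= 5040 / (6 * 24)
= 35


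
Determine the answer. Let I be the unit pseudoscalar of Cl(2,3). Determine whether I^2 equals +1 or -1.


The pseudoscalar I = e1...e_n (product of all n generators) of Cl(p,q) satisfies I^2 = (-1)^(q + n(n-1)/2).
p = 2, q = 3, n = p + q = 5
n(n-1)/2 = 5 * 4 / 2 = 10
Exponent = q + n(n-1)/2 = 3 + 10 = 13
I^2 = (-1)^13 = -1


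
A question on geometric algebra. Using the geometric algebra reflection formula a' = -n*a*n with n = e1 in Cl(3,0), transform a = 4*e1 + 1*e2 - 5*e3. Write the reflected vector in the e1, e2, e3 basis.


Reflection formula: a' = -n*a*n, with n = e1 (unit vector, n^2 = 1).
For reflection through hyperplane perp to e1:
The component along e1 flips sign, others stay.
a = (4, 1, -5)
a' = (-4, 1, -5)
a' = -4*e1 + 1*e2 - 5*e3


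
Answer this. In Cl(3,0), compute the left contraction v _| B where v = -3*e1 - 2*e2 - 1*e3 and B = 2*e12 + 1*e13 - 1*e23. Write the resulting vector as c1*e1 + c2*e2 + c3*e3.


Left contraction v _| B = <vB>_1 (grade-1 part of the geometric product vB).
Using e1_|e12 = e2, e2_|e12 = -e1, e1_|e13 = e3, e3_|e13 = -e1, e2_|e23 = e3, e3_|e23 = -e2:
e1 coeff: -v2*b12 - v3*b13 = -(-2)*(2) - (-1)*(1) = 5
e2 coeff: v1*b12 - v3*b23 = (-3)*(2) - (-1)*(-1) = -7
e3 coeff: v1*b13 + v2*b23 = (-3)*(1) + (-2)*(-1) = -1
v _| B = 5*e1 - 7*e2 - 1*e3


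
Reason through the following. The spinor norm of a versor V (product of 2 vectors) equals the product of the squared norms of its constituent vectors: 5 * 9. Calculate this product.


Spinor norm N(V) = |v1|^2 * |v2|^2 * ... * |v2|^2
= 5 * 9
Running product: 5, 45
N(V) = 45


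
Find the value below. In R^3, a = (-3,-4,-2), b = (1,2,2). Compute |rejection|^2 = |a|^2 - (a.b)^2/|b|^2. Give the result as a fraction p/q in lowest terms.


|a|^2 = (-3)^2 + (-4)^2 + (-2)^2 = 29
|b|^2 = 1^2 + 2^2 + 2^2 = 9
a . b = (-3)*1 + (-4)*2 + (-2)*2 = -15
(a.b)^2 = (-15)^2 = 225
|rej|^2 = 29 - 225/9
= (261 - 225)/9
= 36/9
In lowest terms: 4/1


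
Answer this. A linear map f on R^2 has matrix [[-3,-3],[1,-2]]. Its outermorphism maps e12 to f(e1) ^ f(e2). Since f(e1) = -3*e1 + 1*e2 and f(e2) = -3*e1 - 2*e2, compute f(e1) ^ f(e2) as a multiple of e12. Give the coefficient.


The outermorphism of a linear map f sends e1^e2 to f(e1)^f(e2).
f(e1) = -3*e1 + 1*e2
f(e2) = -3*e1 - 2*e2
f(e1) ^ f(e2) = (-3*e1 + 1*e2) ^ (-3*e1 - 2*e2)
= (-3)*(-2)*e12 + 1*(-3)*e21
= (6 - (-3))*e12
= 9*e12
Coefficient = 9


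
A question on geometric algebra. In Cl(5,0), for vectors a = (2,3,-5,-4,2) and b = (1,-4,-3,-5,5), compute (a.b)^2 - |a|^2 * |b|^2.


a . b = 2*1 + 3*(-4) + (-5)*(-3) + (-4)*(-5) + 2*5
= 2 + (-12) + 15 + 20 + 10 = 35
|a|^2 = 2^2 + 3^2 + (-5)^2 + (-4)^2 + 2^2 = 58
|b|^2 = 1^2 + (-4)^2 + (-3)^2 + (-5)^2 + 5^2 = 76
(a.b)^2 = 35^2 = 1225
|a|^2 * |b|^2 = 58 * 76 = 4408
Result = 1225 - 4408 = -3183


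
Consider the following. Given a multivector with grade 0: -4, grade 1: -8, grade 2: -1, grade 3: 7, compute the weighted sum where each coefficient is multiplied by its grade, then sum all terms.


Grade-weighted sum = sum of grade_k * coefficient_k
0*(-4) = 0
1*(-8) = -8
2*(-1) = -2
3*7 = 21
Total = 0 + (-8) + (-2) + 21 = 11


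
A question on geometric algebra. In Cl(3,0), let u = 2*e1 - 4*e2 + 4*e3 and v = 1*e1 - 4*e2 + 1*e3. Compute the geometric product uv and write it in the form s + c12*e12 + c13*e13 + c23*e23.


In Cl(3,0): e_i^2 = 1, e_ie_j = -e_je_i for i != j.
Scalar part = u . v = 2*1 + (-4)*(-4) + 4*1
= 2 + 16 + 4 = 22
e12 coeff = 2*(-4) - (-4)*1 = -8 - (-4) = -4
e13 coeff = 2*1 - 4*1 = 2 - 4 = -2
e23 coeff = (-4)*1 - 4*(-4) = -4 - (-16) = 12
uv = 22 - 4*e12 - 2*e13 + 12*e23


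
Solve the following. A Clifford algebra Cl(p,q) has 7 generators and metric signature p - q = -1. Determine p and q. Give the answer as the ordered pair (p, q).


We need p + q = 7 and p - q = -1.
Adding: 2p = 7 + (-1) = 6, so p = 3.
Then q = 7 - 3 = 4.
(p, q) = (3, 4)


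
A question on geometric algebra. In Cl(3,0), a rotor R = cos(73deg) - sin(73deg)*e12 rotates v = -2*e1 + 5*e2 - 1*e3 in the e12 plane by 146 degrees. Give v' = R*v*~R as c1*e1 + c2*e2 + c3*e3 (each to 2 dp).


Rotor R = cos(73deg) - sin(73deg)*e12
Rotation angle theta = 2 * 73 = 146 degrees in the e12 plane (e1 -> e2).
The component perpendicular to the plane (e3) is invariant: v'_3 = v3 = -1.00
cos(146deg) = -0.8290, sin(146deg) = 0.5592
v'_1 = v1*cos(theta) - v2*sin(theta) = -2*(-0.8290) - 5*0.5592 = -1.14
v'_2 = v1*sin(theta) + v2*cos(theta) = -2*0.5592 + 5*(-0.8290) = -5.26
v' = -1.14*e1 - 5.26*e2 - 1.00*e3


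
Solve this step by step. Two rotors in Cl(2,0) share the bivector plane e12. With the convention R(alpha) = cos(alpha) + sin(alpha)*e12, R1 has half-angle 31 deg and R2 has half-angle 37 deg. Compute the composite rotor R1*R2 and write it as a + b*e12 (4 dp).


Same-plane rotors commute and their half-angles add:
R1*R2 = cos(a1 + a2) + sin(a1 + a2)*e12.
a1 + a2 = 31 + 37 = 68 deg
cos(68 deg) = 0.3746
sin(68 deg) = 0.9272
R1*R2 = 0.3746 + 0.9272*e12


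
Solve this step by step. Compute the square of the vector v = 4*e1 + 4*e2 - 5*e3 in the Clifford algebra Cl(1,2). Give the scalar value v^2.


v^2 = sum of c_i^2 * e_i^2
Positive signature terms (e_i^2 = +1): 4^2 = 16
Negative signature terms (e_j^2 = -1): 4^2 + (-5)^2 = 41
v^2 = 16 - 41 = -25


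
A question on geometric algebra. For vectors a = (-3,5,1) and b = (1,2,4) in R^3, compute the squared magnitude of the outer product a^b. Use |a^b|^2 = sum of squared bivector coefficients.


a wedge b = (a1*b2 - a2*b1)*e12 + (a1*b3 - a3*b1)*e13 + (a2*b3 - a3*b2)*e23
e12 coeff: (-3)*2 - 5*1 = -6 - 5 = -11
e13 coeff: (-3)*4 - 1*1 = -12 - 1 = -13
e23 coeff: 5*4 - 1*2 = 20 - 2 = 18
|a wedge b|^2 = (-11)^2 + (-13)^2 + 18^2
= 121 + 169 + 324
= 614


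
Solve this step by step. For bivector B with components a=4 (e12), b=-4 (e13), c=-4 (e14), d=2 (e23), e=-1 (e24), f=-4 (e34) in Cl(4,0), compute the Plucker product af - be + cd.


Plucker relation: af - be + cd
a*f = 4*(-4) = -16
b*e = (-4)*(-1) = 4
c*d = (-4)*2 = -8
af - be + cd = -16 - 4 + (-8)
= -28


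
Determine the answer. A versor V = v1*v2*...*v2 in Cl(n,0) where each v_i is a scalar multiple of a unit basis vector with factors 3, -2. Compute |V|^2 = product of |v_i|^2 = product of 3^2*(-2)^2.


Each vector v_i has |v_i|^2 = s_i^2
Squared scales: 3^2 = 9, (-2)^2 = 4
|V|^2 = 9 * 4
= 36


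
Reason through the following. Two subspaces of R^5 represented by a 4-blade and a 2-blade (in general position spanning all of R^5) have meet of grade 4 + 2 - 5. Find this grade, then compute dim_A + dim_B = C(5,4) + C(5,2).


Meet grade = grade(A) + grade(B) - n
= 4 + 2 - 5 = 1
C(5,4) = 5
C(5,2) = 10
dim_A + dim_B = 5 + 10 = 15


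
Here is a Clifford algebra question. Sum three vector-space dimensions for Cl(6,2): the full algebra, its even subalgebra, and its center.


n = 6 + 2 = 8
Total dim = 2^8 = 256
Even subalgebra dim = 2^7 = 128
n is even, so center dim = 1
Sum = 256 + 128 + 1 = 385


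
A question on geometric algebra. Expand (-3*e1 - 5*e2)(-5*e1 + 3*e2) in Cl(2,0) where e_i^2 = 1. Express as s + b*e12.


Expand: (-3*e1 - 5*e2)(-5*e1 + 3*e2)
= (-3)*(-5)*e1e1 + (-3)*3*e1e2 + (-5)*(-5)*e2e1 + (-5)*3*e2e2
Using e1^2 = e2^2 = 1, e2e1 = -e1e2:
Scalar part s = (-3)*(-5) + (-5)*3 = 15 + (-15) = 0
Bivector part b = (-3)*3 - (-5)*(-5) = -9 - 25 = -34
uv = 0 - 34*e12


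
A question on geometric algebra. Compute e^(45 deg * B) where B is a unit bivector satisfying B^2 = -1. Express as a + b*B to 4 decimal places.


For a unit bivector B with B^2 = -1, the exponential series gives
e^(theta*B) = cos(theta) + sin(theta)*B (the GA analogue of Euler's formula).
theta = 45 degrees = 0.785398 rad
cos(45 deg) = 0.7071
sin(45 deg) = 0.7071
exp(theta*B) = 0.7071 + 0.7071*B


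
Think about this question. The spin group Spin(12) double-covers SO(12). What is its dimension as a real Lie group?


Spin(n) double-covers SO(n); both have Lie algebra so(n) of dimension n(n-1)/2.
n = 12
n(n-1) = 12 * 11 = 132
dim Spin(12) = 132/2 = 66


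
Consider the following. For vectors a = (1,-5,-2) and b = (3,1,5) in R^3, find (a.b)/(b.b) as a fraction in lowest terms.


Projection coefficient = (a . b) / (b . b)
a . b = 1*3 + (-5)*1 + (-2)*5
= 3 + (-5) + (-10) = -12
b . b = 3^2 + 1^2 + 5^2
= 9 + 1 + 25 = 35
Coefficient = -12/35
In lowest terms: -12/35


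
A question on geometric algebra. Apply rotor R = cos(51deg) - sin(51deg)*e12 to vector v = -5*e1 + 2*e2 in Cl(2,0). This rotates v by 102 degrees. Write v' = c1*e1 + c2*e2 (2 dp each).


Rotor R = cos(51deg) - sin(51deg)*e12
Rotation angle theta = 2 * 51 = 102 degrees
v' = R*v*~R rotates v by theta.
cos(102deg) = -0.2079, sin(102deg) = 0.9781
v'_1 = -5*cos(102deg) - 2*sin(102deg)
= -5*(-0.2079) - 2*0.9781
= -0.92
v'_2 = -5*sin(102deg) + 2*cos(102deg)
= -5*0.9781 + 2*(-0.2079)
= -5.31
v' = -0.92*e1 - 5.31*e2


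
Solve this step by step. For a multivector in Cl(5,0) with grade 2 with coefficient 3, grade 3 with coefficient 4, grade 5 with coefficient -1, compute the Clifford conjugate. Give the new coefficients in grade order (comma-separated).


Clifford conjugate sign for grade k: (-1)^(k(k+1)/2)
Grade 2: (-1)^(2*3/2) = (-1)^3 = -1, coeff 3 -> -3
Grade 3: (-1)^(3*4/2) = (-1)^6 = 1, coeff 4 -> 4
Grade 5: (-1)^(5*6/2) = (-1)^15 = -1, coeff -1 -> 1
Conjugated coefficients: -3, 4, 1


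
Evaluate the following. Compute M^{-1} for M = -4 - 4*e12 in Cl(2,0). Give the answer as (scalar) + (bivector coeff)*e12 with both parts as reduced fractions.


M = -4 - 4*e12, where e12^2 = -1.
Since M commutes with its reverse ~M = a - b*e12, M * ~M = a^2 - b^2*e12^2 = a^2 + b^2.
So M^{-1} = ~M / (a^2 + b^2) = (a - b*e12)/(a^2 + b^2).
a^2 + b^2 = 16 + 16 = 32
Scalar part = -4/32 = -1/8
Bivector coeff = 4/32 = 1/8
M^{-1} = -1/8 + 1/8*e12


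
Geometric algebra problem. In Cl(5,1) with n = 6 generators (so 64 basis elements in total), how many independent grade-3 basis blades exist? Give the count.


Number of grade-k basis blades in Cl(p,q) with n = p + q is C(n, k).
n = 5 + 1 = 6
C(6, 3) = 6! / (3! * 3!)
= 720 / (6 * 6)
= 20


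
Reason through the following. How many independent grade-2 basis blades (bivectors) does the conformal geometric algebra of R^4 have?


The conformal model of R^4 uses Cl(5,1) with m = 4 + 2 = 6 generators.
Number of grade-2 blades = C(m, 2) = C(6, 2)
= 6*5/2 = 15


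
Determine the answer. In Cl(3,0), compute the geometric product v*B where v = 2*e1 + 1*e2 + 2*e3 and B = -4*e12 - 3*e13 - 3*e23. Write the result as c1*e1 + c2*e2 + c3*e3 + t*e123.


vB has grade-1 (vector) and grade-3 (trivector) parts: vB = (v _| B) + (v ^ B).
Vector part <vB>_1:
  e1: -v2*b12 - v3*b13 = -(1)*(-4) - (2)*(-3) = 10
  e2: v1*b12 - v3*b23 = (2)*(-4) - (2)*(-3) = -2
  e3: v1*b13 + v2*b23 = (2)*(-3) + (1)*(-3) = -9
Trivector part <vB>_3:
  e123: v1*b23 - v2*b13 + v3*b12 = (2)*(-3) - (1)*(-3) + (2)*(-4) = -11
vB = 10*e1 - 2*e2 - 9*e3 - 11*e123


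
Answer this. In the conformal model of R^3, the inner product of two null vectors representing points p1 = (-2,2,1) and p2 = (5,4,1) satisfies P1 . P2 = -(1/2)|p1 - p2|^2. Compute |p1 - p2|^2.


p1 - p2 = (-7, -2, 0)
|p1 - p2|^2 = (-7)^2 + (-2)^2 + 0^2
= 49 + 4 + 0
= 53


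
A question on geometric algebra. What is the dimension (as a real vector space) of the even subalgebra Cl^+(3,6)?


Even subalgebra dimension = 2^(n-1)
n = 3 + 6 = 9
2^(9 - 1) = 2^8 = 256
Verification: sum of C(9,k) for even k = 1 + 36 + 126 + 84 + 9 = 256
Result = 256


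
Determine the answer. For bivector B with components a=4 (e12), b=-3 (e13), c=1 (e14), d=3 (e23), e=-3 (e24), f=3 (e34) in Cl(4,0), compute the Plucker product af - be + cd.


Plucker relation: af - be + cd
a*f = 4*3 = 12
b*e = (-3)*(-3) = 9
c*d = 1*3 = 3
af - be + cd = 12 - 9 + 3
= 6


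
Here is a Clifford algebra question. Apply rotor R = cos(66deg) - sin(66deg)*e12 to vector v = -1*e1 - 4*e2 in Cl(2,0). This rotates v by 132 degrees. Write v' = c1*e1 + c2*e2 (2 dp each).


Rotor R = cos(66deg) - sin(66deg)*e12
Rotation angle theta = 2 * 66 = 132 degrees
v' = R*v*~R rotates v by theta.
cos(132deg) = -0.6691, sin(132deg) = 0.7431
v'_1 = -1*cos(132deg) - (-4)*sin(132deg)
= -1*(-0.6691) - (-4)*0.7431
= 3.64
v'_2 = -1*sin(132deg) + (-4)*cos(132deg)
= -1*0.7431 + (-4)*(-0.6691)
= 1.93
v' = 3.64*e1 + 1.93*e2


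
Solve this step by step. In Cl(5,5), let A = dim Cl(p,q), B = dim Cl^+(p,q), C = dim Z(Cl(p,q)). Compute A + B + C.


n = 5 + 5 = 10
Total dim = 2^10 = 1024
Even subalgebra dim = 2^9 = 512
n is even, so center dim = 1
Sum = 1024 + 512 + 1 = 1537


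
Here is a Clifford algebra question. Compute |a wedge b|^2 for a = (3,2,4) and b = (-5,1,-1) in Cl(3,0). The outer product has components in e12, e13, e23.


a wedge b = (a1*b2 - a2*b1)*e12 + (a1*b3 - a3*b1)*e13 + (a2*b3 - a3*b2)*e23
e12 coeff: 3*1 - 2*(-5) = 3 - (-10) = 13
e13 coeff: 3*(-1) - 4*(-5) = -3 - (-20) = 17
e23 coeff: 2*(-1) - 4*1 = -2 - 4 = -6
|a wedge b|^2 = 13^2 + 17^2 + (-6)^2
= 169 + 289 + 36
= 494


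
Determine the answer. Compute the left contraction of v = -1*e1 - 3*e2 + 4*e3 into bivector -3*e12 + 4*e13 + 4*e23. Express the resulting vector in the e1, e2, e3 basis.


Left contraction v _| B = <vB>_1 (grade-1 part of the geometric product vB).
Using e1_|e12 = e2, e2_|e12 = -e1, e1_|e13 = e3, e3_|e13 = -e1, e2_|e23 = e3, e3_|e23 = -e2:
e1 coeff: -v2*b12 - v3*b13 = -(-3)*(-3) - (4)*(4) = -25
e2 coeff: v1*b12 - v3*b23 = (-1)*(-3) - (4)*(4) = -13
e3 coeff: v1*b13 + v2*b23 = (-1)*(4) + (-3)*(4) = -16
v _| B = -25*e1 - 13*e2 - 16*e3


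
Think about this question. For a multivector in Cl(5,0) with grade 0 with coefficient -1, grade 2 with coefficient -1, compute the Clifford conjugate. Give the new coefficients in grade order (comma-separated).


Clifford conjugate sign for grade k: (-1)^(k(k+1)/2)
Grade 0: (-1)^(0*1/2) = (-1)^0 = 1, coeff -1 -> -1
Grade 2: (-1)^(2*3/2) = (-1)^3 = -1, coeff -1 -> 1
Conjugated coefficients: -1, 1


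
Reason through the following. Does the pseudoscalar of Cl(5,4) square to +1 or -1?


The pseudoscalar I = e1...e_n (product of all n generators) of Cl(p,q) satisfies I^2 = (-1)^(q + n(n-1)/2).
p = 5, q = 4, n = p + q = 9
n(n-1)/2 = 9 * 8 / 2 = 36
Exponent = q + n(n-1)/2 = 4 + 36 = 40
I^2 = (-1)^40 = +1


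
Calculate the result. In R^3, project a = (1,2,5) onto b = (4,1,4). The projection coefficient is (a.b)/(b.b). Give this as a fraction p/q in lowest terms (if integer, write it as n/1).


Projection coefficient = (a . b) / (b . b)
a . b = 1*4 + 2*1 + 5*4
= 4 + 2 + 20 = 26
b . b = 4^2 + 1^2 + 4^2
= 16 + 1 + 16 = 33
Coefficient = 26/33
In lowest terms: 26/33


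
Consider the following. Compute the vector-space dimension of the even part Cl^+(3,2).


Even subalgebra dimension = 2^(n-1)
n = 3 + 2 = 5
2^(5 - 1) = 2^4 = 16
Verification: sum of C(5,k) for even k = 1 + 10 + 5 = 16
Result = 16


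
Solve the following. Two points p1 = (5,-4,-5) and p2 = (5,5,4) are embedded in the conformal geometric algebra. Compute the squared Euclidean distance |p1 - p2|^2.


p1 - p2 = (0, -9, -9)
|p1 - p2|^2 = 0^2 + (-9)^2 + (-9)^2
= 0 + 81 + 81
= 162


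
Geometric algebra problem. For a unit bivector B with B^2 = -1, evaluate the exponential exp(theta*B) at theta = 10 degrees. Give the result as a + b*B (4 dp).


For a unit bivector B with B^2 = -1, the exponential series gives
e^(theta*B) = cos(theta) + sin(theta)*B (the GA analogue of Euler's formula).
theta = 10 degrees = 0.174533 rad
cos(10 deg) = 0.9848
sin(10 deg) = 0.1736
exp(theta*B) = 0.9848 + 0.1736*B


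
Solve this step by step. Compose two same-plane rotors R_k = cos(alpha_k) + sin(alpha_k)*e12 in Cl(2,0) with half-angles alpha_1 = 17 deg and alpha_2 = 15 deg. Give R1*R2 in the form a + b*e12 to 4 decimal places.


Same-plane rotors commute and their half-angles add:
R1*R2 = cos(a1 + a2) + sin(a1 + a2)*e12.
a1 + a2 = 17 + 15 = 32 deg
cos(32 deg) = 0.8480
sin(32 deg) = 0.5299
R1*R2 = 0.8480 + 0.5299*e12


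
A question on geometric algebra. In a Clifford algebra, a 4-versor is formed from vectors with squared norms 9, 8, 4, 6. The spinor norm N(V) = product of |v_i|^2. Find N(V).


Spinor norm N(V) = |v1|^2 * |v2|^2 * ... * |v4|^2
= 9 * 8 * 4 * 6
Running product: 9, 72, 288, 1728
N(V) = 1728


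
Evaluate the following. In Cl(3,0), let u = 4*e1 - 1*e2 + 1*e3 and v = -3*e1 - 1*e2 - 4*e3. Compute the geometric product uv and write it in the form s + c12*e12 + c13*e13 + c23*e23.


In Cl(3,0): e_i^2 = 1, e_ie_j = -e_je_i for i != j.
Scalar part = u . v = 4*(-3) + (-1)*(-1) + 1*(-4)
= -12 + 1 + (-4) = -15
e12 coeff = 4*(-1) - (-1)*(-3) = -4 - 3 = -7
e13 coeff = 4*(-4) - 1*(-3) = -16 - (-3) = -13
e23 coeff = (-1)*(-4) - 1*(-1) = 4 - (-1) = 5
uv = -15 - 7*e12 - 13*e13 + 5*e23


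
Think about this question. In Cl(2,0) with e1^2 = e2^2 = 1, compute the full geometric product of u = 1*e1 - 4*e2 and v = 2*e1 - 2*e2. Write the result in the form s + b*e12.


Expand: (1*e1 - 4*e2)(2*e1 - 2*e2)
= 1*2*e1e1 + 1*(-2)*e1e2 + (-4)*2*e2e1 + (-4)*(-2)*e2e2
Using e1^2 = e2^2 = 1, e2e1 = -e1e2:
Scalar part s = 1*2 + (-4)*(-2) = 2 + 8 = 10
Bivector part b = 1*(-2) - (-4)*2 = -2 - (-8) = 6
uv = 10 + 6*e12


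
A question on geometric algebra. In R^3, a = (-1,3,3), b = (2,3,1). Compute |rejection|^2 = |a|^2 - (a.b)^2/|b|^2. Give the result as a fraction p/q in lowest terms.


|a|^2 = (-1)^2 + 3^2 + 3^2 = 19
|b|^2 = 2^2 + 3^2 + 1^2 = 14
a . b = (-1)*2 + 3*3 + 3*1 = 10
(a.b)^2 = 10^2 = 100
|rej|^2 = 19 - 100/14
= (266 - 100)/14
= 166/14
In lowest terms: 83/7


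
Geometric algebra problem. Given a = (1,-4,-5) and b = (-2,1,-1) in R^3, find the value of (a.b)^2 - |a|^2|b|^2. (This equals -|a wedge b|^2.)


a . b = 1*(-2) + (-4)*1 + (-5)*(-1)
= -2 + (-4) + 5 = -1
|a|^2 = 1^2 + (-4)^2 + (-5)^2 = 42
|b|^2 = (-2)^2 + 1^2 + (-1)^2 = 6
(a.b)^2 = (-1)^2 = 1
|a|^2 * |b|^2 = 42 * 6 = 252
Result = 1 - 252 = -251


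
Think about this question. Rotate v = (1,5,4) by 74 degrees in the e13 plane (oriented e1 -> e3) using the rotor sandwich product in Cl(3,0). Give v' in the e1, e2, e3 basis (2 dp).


Rotor R = cos(37deg) - sin(37deg)*e13
Rotation angle theta = 2 * 37 = 74 degrees in the e13 plane (e1 -> e3).
The component perpendicular to the plane (e2) is invariant: v'_2 = v2 = 5.00
cos(74deg) = 0.2756, sin(74deg) = 0.9613
v'_1 = v1*cos(theta) - v3*sin(theta) = 1*0.2756 - 4*0.9613 = -3.57
v'_3 = v1*sin(theta) + v3*cos(theta) = 1*0.9613 + 4*0.2756 = 2.06
v' = -3.57*e1 + 5.00*e2 + 2.06*e3


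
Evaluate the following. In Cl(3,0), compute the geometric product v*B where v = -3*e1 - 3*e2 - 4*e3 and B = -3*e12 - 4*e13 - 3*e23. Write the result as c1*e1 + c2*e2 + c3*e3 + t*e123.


vB has grade-1 (vector) and grade-3 (trivector) parts: vB = (v _| B) + (v ^ B).
Vector part <vB>_1:
  e1: -v2*b12 - v3*b13 = -(-3)*(-3) - (-4)*(-4) = -25
  e2: v1*b12 - v3*b23 = (-3)*(-3) - (-4)*(-3) = -3
  e3: v1*b13 + v2*b23 = (-3)*(-4) + (-3)*(-3) = 21
Trivector part <vB>_3:
  e123: v1*b23 - v2*b13 + v3*b12 = (-3)*(-3) - (-3)*(-4) + (-4)*(-3) = 9
vB = -25*e1 - 3*e2 + 21*e3 + 9*e123


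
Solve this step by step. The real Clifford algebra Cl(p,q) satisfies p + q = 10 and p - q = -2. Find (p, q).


We need p + q = 10 and p - q = -2.
Adding: 2p = 10 + (-2) = 8, so p = 4.
Then q = 10 - 4 = 6.
(p, q) = (4, 6)


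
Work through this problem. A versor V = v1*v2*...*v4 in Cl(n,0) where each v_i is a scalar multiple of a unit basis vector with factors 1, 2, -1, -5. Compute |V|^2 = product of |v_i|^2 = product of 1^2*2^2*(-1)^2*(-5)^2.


Each vector v_i has |v_i|^2 = s_i^2
Squared scales: 1^2 = 1, 2^2 = 4, (-1)^2 = 1, (-5)^2 = 25
|V|^2 = 1 * 4 * 1 * 25
= 100


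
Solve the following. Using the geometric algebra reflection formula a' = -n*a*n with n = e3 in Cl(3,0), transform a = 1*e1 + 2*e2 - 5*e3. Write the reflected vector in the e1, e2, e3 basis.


Reflection formula: a' = -n*a*n, with n = e3 (unit vector, n^2 = 1).
For reflection through hyperplane perp to e3:
The component along e3 flips sign, others stay.
a = (1, 2, -5)
a' = (1, 2, 5)
a' = 1*e1 + 2*e2 + 5*e3


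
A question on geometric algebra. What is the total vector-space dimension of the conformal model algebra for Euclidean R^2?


The conformal model of R^2 uses Cl(3,1): the 2 Euclidean generators plus two extra orthogonal generators e+ (e+^2 = +1) and e- (e-^2 = -1), from which the null vectors e0, einf are built.
Number of generators m = 2 + 2 = 4.
dim Cl(p,q) = 2^m = 2^4 = 16


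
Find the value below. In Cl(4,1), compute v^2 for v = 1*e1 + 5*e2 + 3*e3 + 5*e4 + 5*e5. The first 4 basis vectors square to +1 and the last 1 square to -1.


v^2 = sum of c_i^2 * e_i^2
Positive signature terms (e_i^2 = +1): 1^2 + 5^2 + 3^2 + 5^2 = 60
Negative signature terms (e_j^2 = -1): 5^2 = 25
v^2 = 60 - 25 = 35


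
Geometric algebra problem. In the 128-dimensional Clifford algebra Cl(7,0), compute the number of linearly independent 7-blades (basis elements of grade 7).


Number of grade-k basis blades in Cl(p,q) with n = p + q is C(n, k).
n = 7 + 0 = 7
C(7, 7) = 7! / (7! * 0!)
= 5040 / (5040 * 1)
= 1


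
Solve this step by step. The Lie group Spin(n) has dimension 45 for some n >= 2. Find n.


dim Spin(n) = dim so(n) = n(n-1)/2.
Solve n(n-1)/2 = 45, i.e. n^2 - n - 90 = 0.
Discriminant = 1 + 8*45 = 361
n = (1 + sqrt(361))/2 = (1 + 19)/2 = 10


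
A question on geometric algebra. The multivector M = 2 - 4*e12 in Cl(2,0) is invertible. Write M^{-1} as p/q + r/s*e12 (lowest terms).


M = 2 - 4*e12, where e12^2 = -1.
Since M commutes with its reverse ~M = a - b*e12, M * ~M = a^2 - b^2*e12^2 = a^2 + b^2.
So M^{-1} = ~M / (a^2 + b^2) = (a - b*e12)/(a^2 + b^2).
a^2 + b^2 = 4 + 16 = 20
Scalar part = 2/20 = 1/10
Bivector coeff = 4/20 = 1/5
M^{-1} = 1/10 + 1/5*e12


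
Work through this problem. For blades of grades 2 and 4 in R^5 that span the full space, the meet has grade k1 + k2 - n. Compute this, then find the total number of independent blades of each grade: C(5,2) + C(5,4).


Meet grade = grade(A) + grade(B) - n
= 2 + 4 - 5 = 1
C(5,2) = 10
C(5,4) = 5
dim_A + dim_B = 10 + 5 = 15


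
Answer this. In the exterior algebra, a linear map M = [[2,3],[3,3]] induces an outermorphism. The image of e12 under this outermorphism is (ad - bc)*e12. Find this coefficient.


The outermorphism of a linear map f sends e1^e2 to f(e1)^f(e2).
f(e1) = 2*e1 + 3*e2
f(e2) = 3*e1 + 3*e2
f(e1) ^ f(e2) = (2*e1 + 3*e2) ^ (3*e1 + 3*e2)
= 2*3*e12 + 3*3*e21
= (6 - 9)*e12
= -3*e12
Coefficient = -3


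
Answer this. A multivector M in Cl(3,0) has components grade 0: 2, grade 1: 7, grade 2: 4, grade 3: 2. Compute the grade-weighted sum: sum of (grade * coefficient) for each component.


Grade-weighted sum = sum of grade_k * coefficient_k
0*2 = 0
1*7 = 7
2*4 = 8
3*2 = 6
Total = 0 + 7 + 8 + 6 = 21


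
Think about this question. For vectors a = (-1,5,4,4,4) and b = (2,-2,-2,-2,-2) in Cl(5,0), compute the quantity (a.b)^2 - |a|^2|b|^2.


a . b = (-1)*2 + 5*(-2) + 4*(-2) + 4*(-2) + 4*(-2)
= -2 + (-10) + (-8) + (-8) + (-8) = -36
|a|^2 = (-1)^2 + 5^2 + 4^2 + 4^2 + 4^2 = 74
|b|^2 = 2^2 + (-2)^2 + (-2)^2 + (-2)^2 + (-2)^2 = 20
(a.b)^2 = (-36)^2 = 1296
|a|^2 * |b|^2 = 74 * 20 = 1480
Result = 1296 - 1480 = -184


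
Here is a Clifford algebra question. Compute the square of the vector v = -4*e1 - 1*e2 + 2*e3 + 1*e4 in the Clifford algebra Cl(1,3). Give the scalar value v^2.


v^2 = sum of c_i^2 * e_i^2
Positive signature terms (e_i^2 = +1): (-4)^2 = 16
Negative signature terms (e_j^2 = -1): (-1)^2 + 2^2 + 1^2 = 6
v^2 = 16 - 6 = 10


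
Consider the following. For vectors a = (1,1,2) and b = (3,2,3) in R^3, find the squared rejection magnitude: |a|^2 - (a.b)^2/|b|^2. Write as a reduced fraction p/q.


|a|^2 = 1^2 + 1^2 + 2^2 = 6
|b|^2 = 3^2 + 2^2 + 3^2 = 22
a . b = 1*3 + 1*2 + 2*3 = 11
(a.b)^2 = 11^2 = 121
|rej|^2 = 6 - 121/22
= (132 - 121)/22
= 11/22
In lowest terms: 1/2


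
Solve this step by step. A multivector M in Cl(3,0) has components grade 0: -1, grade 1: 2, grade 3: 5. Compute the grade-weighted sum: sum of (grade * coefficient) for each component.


Grade-weighted sum = sum of grade_k * coefficient_k
0*(-1) = 0
1*2 = 2
3*5 = 15
Total = 0 + 2 + 15 = 17


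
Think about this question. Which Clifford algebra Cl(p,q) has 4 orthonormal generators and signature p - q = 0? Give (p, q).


We need p + q = 4 and p - q = 0.
Adding: 2p = 4 + 0 = 4, so p = 2.
Then q = 4 - 2 = 2.
(p, q) = (2, 2)


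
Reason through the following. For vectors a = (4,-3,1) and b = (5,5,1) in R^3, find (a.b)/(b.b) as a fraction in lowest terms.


Projection coefficient = (a . b) / (b . b)
a . b = 4*5 + (-3)*5 + 1*1
= 20 + (-15) + 1 = 6
b . b = 5^2 + 5^2 + 1^2
= 25 + 25 + 1 = 51
Coefficient = 6/51
In lowest terms: 2/17


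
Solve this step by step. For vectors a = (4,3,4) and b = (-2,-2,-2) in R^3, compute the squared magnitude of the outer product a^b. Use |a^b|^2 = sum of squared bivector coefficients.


a wedge b = (a1*b2 - a2*b1)*e12 + (a1*b3 - a3*b1)*e13 + (a2*b3 - a3*b2)*e23
e12 coeff: 4*(-2) - 3*(-2) = -8 - (-6) = -2
e13 coeff: 4*(-2) - 4*(-2) = -8 - (-8) = 0
e23 coeff: 3*(-2) - 4*(-2) = -6 - (-8) = 2
|a wedge b|^2 = (-2)^2 + 0^2 + 2^2
= 4 + 0 + 4
= 8


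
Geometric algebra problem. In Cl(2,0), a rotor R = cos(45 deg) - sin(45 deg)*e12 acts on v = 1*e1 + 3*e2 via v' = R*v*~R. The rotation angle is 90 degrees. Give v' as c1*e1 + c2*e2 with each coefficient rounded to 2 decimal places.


Rotor R = cos(45deg) - sin(45deg)*e12
Rotation angle theta = 2 * 45 = 90 degrees
v' = R*v*~R rotates v by theta.
cos(90deg) = 0.0000, sin(90deg) = 1.0000
v'_1 = 1*cos(90deg) - 3*sin(90deg)
= 1*0.0000 - 3*1.0000
= -3.00
v'_2 = 1*sin(90deg) + 3*cos(90deg)
= 1*1.0000 + 3*0.0000
= 1.00
v' = -3.00*e1 + 1.00*e2


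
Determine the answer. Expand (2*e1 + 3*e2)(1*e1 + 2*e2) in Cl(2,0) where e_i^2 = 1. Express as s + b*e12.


Expand: (2*e1 + 3*e2)(1*e1 + 2*e2)
= 2*1*e1e1 + 2*2*e1e2 + 3*1*e2e1 + 3*2*e2e2
Using e1^2 = e2^2 = 1, e2e1 = -e1e2:
Scalar part s = 2*1 + 3*2 = 2 + 6 = 8
Bivector part b = 2*2 - 3*1 = 4 - 3 = 1
uv = 8 + 1*e12


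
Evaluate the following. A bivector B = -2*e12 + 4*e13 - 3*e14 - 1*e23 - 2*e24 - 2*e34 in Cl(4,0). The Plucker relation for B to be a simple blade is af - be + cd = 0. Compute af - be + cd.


Plucker relation: af - be + cd
a*f = (-2)*(-2) = 4
b*e = 4*(-2) = -8
c*d = (-3)*(-1) = 3
af - be + cd = 4 - (-8) + 3
= 15


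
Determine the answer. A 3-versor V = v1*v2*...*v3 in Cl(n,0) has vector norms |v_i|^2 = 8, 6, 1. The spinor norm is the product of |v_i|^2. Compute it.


Spinor norm N(V) = |v1|^2 * |v2|^2 * ... * |v3|^2
= 8 * 6 * 1
Running product: 8, 48, 48
N(V) = 48


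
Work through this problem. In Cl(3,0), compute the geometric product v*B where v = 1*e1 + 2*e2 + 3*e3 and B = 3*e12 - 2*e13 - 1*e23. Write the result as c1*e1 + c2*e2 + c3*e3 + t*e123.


vB has grade-1 (vector) and grade-3 (trivector) parts: vB = (v _| B) + (v ^ B).
Vector part <vB>_1:
  e1: -v2*b12 - v3*b13 = -(2)*(3) - (3)*(-2) = 0
  e2: v1*b12 - v3*b23 = (1)*(3) - (3)*(-1) = 6
  e3: v1*b13 + v2*b23 = (1)*(-2) + (2)*(-1) = -4
Trivector part <vB>_3:
  e123: v1*b23 - v2*b13 + v3*b12 = (1)*(-1) - (2)*(-2) + (3)*(3) = 12
vB = 0*e1 + 6*e2 - 4*e3 + 12*e123


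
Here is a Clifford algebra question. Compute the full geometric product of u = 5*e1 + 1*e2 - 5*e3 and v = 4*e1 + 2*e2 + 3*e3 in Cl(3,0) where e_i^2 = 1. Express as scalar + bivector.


In Cl(3,0): e_i^2 = 1, e_ie_j = -e_je_i for i != j.
Scalar part = u . v = 5*4 + 1*2 + (-5)*3
= 20 + 2 + (-15) = 7
e12 coeff = 5*2 - 1*4 = 10 - 4 = 6
e13 coeff = 5*3 - (-5)*4 = 15 - (-20) = 35
e23 coeff = 1*3 - (-5)*2 = 3 - (-10) = 13
uv = 7 + 6*e12 + 35*e13 + 13*e23


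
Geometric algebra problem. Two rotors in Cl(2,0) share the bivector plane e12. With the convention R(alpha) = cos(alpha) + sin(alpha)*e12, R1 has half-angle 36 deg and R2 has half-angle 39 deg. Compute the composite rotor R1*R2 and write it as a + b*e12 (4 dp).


Same-plane rotors commute and their half-angles add:
R1*R2 = cos(a1 + a2) + sin(a1 + a2)*e12.
a1 + a2 = 36 + 39 = 75 deg
cos(75 deg) = 0.2588
sin(75 deg) = 0.9659
R1*R2 = 0.2588 + 0.9659*e12


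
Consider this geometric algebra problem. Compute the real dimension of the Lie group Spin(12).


Spin(n) double-covers SO(n); both have Lie algebra so(n) of dimension n(n-1)/2.
n = 12
n(n-1) = 12 * 11 = 132
dim Spin(12) = 132/2 = 66


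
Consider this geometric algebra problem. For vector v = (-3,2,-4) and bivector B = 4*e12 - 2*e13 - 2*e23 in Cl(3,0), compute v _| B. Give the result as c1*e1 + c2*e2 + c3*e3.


Left contraction v _| B = <vB>_1 (grade-1 part of the geometric product vB).
Using e1_|e12 = e2, e2_|e12 = -e1, e1_|e13 = e3, e3_|e13 = -e1, e2_|e23 = e3, e3_|e23 = -e2:
e1 coeff: -v2*b12 - v3*b13 = -(2)*(4) - (-4)*(-2) = -16
e2 coeff: v1*b12 - v3*b23 = (-3)*(4) - (-4)*(-2) = -20
e3 coeff: v1*b13 + v2*b23 = (-3)*(-2) + (2)*(-2) = 2
v _| B = -16*e1 - 20*e2 + 2*e3


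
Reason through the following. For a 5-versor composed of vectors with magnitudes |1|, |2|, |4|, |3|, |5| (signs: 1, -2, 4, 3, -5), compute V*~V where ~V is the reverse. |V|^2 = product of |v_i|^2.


Each vector v_i has |v_i|^2 = s_i^2
Squared scales: 1^2 = 1, (-2)^2 = 4, 4^2 = 16, 3^2 = 9, (-5)^2 = 25
|V|^2 = 1 * 4 * 16 * 9 * 25
= 14400


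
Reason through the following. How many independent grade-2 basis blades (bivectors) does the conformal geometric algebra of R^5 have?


The conformal model of R^5 uses Cl(6,1) with m = 5 + 2 = 7 generators.
Number of grade-2 blades = C(m, 2) = C(7, 2)
= 7*6/2 = 21


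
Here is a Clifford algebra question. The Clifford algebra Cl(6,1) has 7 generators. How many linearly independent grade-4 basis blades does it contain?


Number of grade-k basis blades in Cl(p,q) with n = p + q is C(n, k).
n = 6 + 1 = 7
C(7, 4) = 7! / (4! * 3!)
= 5040 / (24 * 6)
= 35


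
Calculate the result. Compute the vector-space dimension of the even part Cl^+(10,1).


Even subalgebra dimension = 2^(n-1)
n = 10 + 1 = 11
2^(11 - 1) = 2^10 = 1024
Verification: sum of C(11,k) for even k = 1 + 55 + 330 + 462 + 165 + 11 = 1024
Result = 1024


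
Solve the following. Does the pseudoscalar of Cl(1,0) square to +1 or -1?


The pseudoscalar I = e1...e_n (product of all n generators) of Cl(p,q) satisfies I^2 = (-1)^(q + n(n-1)/2).
p = 1, q = 0, n = p + q = 1
n(n-1)/2 = 1 * 0 / 2 = 0
Exponent = q + n(n-1)/2 = 0 + 0 = 0
I^2 = (-1)^0 = +1
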